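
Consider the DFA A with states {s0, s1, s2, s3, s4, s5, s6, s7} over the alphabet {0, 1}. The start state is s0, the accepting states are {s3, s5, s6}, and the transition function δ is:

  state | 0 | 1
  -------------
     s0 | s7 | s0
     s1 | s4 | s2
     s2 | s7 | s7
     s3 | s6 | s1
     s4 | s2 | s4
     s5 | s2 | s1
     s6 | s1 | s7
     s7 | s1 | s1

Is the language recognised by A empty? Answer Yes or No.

The states reachable from the start state are {s0, s1, s2, s4, s7}.
None of the accepting states {s3, s5, s6} is reachable, so no string is accepted and L(A) = ∅.

Yes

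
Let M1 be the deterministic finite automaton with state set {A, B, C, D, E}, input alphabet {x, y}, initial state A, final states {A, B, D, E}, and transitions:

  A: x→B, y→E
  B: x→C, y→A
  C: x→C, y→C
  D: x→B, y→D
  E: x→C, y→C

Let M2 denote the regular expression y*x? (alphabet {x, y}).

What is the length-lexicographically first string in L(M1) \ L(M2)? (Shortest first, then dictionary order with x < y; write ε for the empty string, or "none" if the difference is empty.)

The string xy is accepted by M1 but not by M2.
No shorter string lies in the difference, and xy is the lexicographically first length-2 string in L(M1) \ L(M2).

xy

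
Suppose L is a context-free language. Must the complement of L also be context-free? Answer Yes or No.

No

CFLs are closed under union, so if they were also closed under complement they would be closed under intersection by De Morgan (L₁ ∩ L₂ is the complement of the union of the complements). But {aⁿbⁿcᵐ} ∩ {aᵐbⁿcⁿ} = {aⁿbⁿcⁿ} is not context-free although both operands are.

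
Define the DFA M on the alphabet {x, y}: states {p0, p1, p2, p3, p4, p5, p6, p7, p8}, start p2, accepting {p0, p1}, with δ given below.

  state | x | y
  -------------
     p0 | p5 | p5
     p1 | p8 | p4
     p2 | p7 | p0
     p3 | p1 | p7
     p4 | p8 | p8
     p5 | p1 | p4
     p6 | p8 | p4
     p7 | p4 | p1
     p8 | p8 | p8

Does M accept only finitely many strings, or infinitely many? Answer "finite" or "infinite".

finite

The useful states (reachable from p2 and able to reach an accepting state) are {p0, p1, p2, p5, p7}.
Restricted to these states the transition graph has no cycle, so every accepting path has bounded length and L is finite.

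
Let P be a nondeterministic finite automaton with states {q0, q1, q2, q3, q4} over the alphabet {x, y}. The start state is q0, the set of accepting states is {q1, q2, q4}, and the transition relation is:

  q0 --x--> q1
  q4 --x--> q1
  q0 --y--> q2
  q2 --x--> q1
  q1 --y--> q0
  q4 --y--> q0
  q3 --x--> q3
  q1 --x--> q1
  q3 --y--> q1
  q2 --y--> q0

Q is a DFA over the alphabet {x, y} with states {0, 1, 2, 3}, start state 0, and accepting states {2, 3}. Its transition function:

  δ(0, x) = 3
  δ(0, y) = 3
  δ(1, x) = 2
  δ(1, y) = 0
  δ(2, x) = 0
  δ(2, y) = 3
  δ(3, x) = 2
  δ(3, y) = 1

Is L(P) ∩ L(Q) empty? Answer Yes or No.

No

The string x is accepted by both P and Q.
Hence L(P) ∩ L(Q) ≠ ∅.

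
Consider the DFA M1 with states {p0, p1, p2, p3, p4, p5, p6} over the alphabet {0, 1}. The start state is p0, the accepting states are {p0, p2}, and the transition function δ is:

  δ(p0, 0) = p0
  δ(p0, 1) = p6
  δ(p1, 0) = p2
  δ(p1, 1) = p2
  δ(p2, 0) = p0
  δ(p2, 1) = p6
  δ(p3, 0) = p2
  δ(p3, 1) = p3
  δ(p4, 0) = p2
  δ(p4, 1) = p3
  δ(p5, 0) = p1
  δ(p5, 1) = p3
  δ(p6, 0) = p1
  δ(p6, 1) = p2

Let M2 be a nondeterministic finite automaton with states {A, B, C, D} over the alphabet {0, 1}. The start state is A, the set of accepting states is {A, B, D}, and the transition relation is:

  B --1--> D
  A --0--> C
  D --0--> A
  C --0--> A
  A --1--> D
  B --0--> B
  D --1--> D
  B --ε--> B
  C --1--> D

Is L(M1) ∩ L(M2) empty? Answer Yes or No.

The empty string ε is accepted by both M1 and M2.
Hence L(M1) ∩ L(M2) ≠ ∅.

No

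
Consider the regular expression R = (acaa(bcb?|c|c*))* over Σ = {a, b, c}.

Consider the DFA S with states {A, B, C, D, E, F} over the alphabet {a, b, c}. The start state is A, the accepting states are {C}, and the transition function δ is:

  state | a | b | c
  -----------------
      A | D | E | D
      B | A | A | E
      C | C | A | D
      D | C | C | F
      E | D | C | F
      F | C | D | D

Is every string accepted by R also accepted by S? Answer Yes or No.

The empty string ε is in L(R) but not in L(S).
So L(R) ⊄ L(S).

No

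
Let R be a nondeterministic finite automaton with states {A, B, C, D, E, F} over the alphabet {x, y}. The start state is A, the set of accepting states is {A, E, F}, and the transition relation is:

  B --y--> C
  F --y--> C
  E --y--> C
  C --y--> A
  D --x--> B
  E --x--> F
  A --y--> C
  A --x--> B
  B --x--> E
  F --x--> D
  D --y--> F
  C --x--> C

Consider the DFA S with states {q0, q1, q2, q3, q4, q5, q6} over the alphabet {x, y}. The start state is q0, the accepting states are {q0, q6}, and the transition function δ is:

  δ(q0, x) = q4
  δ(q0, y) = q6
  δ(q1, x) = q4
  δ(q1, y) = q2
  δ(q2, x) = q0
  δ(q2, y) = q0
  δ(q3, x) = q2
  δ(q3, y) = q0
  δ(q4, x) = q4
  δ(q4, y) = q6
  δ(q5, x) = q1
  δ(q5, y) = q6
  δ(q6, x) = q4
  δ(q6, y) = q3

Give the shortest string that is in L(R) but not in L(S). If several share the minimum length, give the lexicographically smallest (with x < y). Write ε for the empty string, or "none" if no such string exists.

The string xx is accepted by R but not by S.
No shorter string lies in the difference, and xx is the lexicographically first length-2 string in L(R) \ L(S).

xx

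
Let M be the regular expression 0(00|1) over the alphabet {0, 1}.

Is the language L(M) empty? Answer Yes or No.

No

The string 01 matches the expression, so it belongs to L(M).
Since L(M) contains at least one string, it is not empty.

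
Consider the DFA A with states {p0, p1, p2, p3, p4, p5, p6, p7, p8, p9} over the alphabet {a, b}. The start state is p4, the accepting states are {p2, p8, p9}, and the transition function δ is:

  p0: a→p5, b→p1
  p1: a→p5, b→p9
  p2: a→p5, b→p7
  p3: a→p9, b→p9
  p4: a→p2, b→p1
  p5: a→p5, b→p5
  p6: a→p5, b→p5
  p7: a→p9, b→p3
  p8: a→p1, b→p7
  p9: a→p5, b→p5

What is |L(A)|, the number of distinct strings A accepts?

5

The useful subgraph on states {p1, p2, p3, p4, p7, p9} is acyclic, so L(A) is finite; the longest accepting path visits 5 useful states, giving maximum string length 4.
Counting accepting paths from p4 by length: 1 of length 1, 1 of length 2, 1 of length 3, 2 of length 4. Total 5.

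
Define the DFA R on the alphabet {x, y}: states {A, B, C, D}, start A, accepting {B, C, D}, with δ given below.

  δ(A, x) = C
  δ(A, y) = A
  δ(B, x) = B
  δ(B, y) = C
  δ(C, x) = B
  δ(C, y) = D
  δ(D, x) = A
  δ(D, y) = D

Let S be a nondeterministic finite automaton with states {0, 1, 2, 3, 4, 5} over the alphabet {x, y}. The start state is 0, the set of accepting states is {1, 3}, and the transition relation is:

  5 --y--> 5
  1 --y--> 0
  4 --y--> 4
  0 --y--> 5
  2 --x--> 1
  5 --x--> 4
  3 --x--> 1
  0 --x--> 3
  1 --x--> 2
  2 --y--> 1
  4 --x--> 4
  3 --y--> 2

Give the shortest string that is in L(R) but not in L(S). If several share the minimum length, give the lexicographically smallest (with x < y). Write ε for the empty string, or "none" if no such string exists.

xy

The string xy is accepted by R but not by S.
No shorter string lies in the difference, and xy is the lexicographically first length-2 string in L(R) \ L(S).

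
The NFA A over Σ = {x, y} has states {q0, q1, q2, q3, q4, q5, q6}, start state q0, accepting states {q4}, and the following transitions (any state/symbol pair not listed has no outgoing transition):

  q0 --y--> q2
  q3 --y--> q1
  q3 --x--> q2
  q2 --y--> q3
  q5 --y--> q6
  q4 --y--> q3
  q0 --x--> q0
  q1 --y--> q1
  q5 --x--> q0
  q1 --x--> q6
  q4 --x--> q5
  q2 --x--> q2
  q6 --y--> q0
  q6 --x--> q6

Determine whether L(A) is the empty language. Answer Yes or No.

Yes

The states reachable from the start state are {q0, q1, q2, q3, q6}.
None of the accepting states {q4} is reachable, so no string is accepted and L(A) = ∅.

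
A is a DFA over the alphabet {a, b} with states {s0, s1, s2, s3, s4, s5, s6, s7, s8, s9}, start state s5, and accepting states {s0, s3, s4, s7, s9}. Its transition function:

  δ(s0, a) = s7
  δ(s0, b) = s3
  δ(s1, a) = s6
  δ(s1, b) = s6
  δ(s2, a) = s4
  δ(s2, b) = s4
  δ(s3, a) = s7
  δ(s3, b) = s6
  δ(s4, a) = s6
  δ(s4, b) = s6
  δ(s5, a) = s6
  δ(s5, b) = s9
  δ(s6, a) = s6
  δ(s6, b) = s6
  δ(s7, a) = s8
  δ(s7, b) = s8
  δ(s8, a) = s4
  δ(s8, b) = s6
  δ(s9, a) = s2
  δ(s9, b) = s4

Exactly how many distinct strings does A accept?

The useful subgraph on states {s2, s4, s5, s9} is acyclic, so L(A) is finite; the longest accepting path visits 4 useful states, giving maximum string length 3.
Counting accepting paths from s5 by length: 1 of length 1, 1 of length 2, 2 of length 3. Total 4.

4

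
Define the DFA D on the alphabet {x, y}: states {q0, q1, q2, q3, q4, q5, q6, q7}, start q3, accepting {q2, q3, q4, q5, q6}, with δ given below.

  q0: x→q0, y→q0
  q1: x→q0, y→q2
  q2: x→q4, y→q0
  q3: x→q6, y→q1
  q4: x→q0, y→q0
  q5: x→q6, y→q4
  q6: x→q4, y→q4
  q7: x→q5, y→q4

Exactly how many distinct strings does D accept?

6

The useful subgraph on states {q1, q2, q3, q4, q6} is acyclic, so L(D) is finite; the longest accepting path visits 4 useful states, giving maximum string length 3.
Counting accepting paths from q3 by length: 1 of length 0, 1 of length 1, 3 of length 2, 1 of length 3. Total 6.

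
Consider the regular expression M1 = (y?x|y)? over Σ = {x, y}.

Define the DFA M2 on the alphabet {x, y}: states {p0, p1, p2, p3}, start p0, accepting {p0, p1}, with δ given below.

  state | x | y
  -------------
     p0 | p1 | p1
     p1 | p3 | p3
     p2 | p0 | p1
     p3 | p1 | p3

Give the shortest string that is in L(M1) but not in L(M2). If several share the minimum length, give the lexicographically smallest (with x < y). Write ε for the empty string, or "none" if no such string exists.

yx

The string yx is accepted by M1 but not by M2.
No shorter string lies in the difference, and yx is the lexicographically first length-2 string in L(M1) \ L(M2).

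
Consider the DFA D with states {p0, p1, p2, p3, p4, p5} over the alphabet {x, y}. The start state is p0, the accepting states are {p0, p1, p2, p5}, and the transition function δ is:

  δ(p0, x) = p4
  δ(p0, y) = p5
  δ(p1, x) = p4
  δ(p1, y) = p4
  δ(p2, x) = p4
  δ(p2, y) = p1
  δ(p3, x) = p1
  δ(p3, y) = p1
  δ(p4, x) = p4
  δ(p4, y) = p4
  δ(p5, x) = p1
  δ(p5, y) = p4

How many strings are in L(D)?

The useful subgraph on states {p0, p1, p5} is acyclic, so L(D) is finite; the longest accepting path visits 3 useful states, giving maximum string length 2.
Counting accepting paths from p0 by length: 1 of length 0, 1 of length 1, 1 of length 2. Total 3.

3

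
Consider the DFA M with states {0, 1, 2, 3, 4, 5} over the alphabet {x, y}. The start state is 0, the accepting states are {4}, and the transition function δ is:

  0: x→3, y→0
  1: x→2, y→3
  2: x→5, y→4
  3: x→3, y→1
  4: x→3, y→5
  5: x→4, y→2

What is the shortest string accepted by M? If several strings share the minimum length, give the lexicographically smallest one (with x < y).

xyxy

A breadth-first search from 0 reaches an accepting state first via the path 0 → 3 → 1 → 2 → 4 on input xyxy.
No string of length < 4 is accepted (BFS exhausts all shorter strings without reaching an accepting state), and xyxy is the lexicographically least accepting string of length 4.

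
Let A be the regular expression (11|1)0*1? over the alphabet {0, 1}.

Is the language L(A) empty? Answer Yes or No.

The string 1 matches the expression, so it belongs to L(A).
Since L(A) contains at least one string, it is not empty.

No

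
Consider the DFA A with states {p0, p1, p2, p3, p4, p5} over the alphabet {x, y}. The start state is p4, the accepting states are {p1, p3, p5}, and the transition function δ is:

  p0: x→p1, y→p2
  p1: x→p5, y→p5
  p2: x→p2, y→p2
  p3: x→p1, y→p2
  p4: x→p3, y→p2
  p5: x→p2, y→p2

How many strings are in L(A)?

4

The useful subgraph on states {p1, p3, p4, p5} is acyclic, so L(A) is finite; the longest accepting path visits 4 useful states, giving maximum string length 3.
Counting accepting paths from p4 by length: 1 of length 1, 1 of length 2, 2 of length 3. Total 4.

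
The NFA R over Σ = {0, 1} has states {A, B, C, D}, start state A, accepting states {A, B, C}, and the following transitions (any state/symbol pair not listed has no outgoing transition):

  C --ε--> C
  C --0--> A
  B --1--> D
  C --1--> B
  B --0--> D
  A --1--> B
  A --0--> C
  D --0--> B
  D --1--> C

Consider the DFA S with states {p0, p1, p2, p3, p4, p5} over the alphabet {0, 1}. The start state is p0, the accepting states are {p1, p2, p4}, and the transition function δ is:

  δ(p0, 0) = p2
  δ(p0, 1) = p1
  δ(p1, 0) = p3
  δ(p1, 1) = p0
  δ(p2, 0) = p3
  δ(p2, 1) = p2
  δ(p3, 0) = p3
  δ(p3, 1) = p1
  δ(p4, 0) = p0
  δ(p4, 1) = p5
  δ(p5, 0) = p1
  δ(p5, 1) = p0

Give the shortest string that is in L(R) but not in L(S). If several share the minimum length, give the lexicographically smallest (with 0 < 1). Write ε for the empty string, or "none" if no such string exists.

ε

The empty string ε is accepted by R but not by S.
Since ε is the unique shortest string, it is the required witness.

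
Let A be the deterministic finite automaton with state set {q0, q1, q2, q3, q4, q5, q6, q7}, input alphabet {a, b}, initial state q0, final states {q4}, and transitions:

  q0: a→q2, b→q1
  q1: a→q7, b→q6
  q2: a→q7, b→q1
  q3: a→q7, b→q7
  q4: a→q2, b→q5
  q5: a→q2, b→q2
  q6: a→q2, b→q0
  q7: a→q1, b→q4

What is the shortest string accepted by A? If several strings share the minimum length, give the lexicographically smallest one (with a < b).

aab

A breadth-first search from q0 reaches an accepting state first via the path q0 → q2 → q7 → q4 on input aab.
No string of length < 3 is accepted (BFS exhausts all shorter strings without reaching an accepting state), and aab is the lexicographically least accepting string of length 3.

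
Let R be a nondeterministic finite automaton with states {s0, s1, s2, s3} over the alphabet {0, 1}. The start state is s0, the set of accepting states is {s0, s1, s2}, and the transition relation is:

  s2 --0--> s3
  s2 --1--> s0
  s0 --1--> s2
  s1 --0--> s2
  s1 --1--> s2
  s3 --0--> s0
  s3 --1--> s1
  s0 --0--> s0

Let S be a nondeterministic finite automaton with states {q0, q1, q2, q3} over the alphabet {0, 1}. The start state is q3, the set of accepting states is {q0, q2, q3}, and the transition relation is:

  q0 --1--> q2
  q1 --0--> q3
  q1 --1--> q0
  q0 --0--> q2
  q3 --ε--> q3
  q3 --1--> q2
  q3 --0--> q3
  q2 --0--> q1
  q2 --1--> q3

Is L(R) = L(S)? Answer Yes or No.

Exploring the product automaton R × S from the start pair (s0, q3), following both machines on each input symbol, reaches 4 state pairs: (s0, q3), (s2, q2), (s3, q1), (s1, q0).
R accepts in {s0, s1, s2} and S accepts in {q0, q2, q3}. In every reachable pair the two components are either both accepting — (s0, q3), (s2, q2), (s1, q0) — or both non-accepting, so no string is accepted by exactly one of the machines: L(R) \ L(S) and L(S) \ L(R) are both empty.
Hence every string is accepted by R iff it is accepted by S, and the two languages coincide.

Yes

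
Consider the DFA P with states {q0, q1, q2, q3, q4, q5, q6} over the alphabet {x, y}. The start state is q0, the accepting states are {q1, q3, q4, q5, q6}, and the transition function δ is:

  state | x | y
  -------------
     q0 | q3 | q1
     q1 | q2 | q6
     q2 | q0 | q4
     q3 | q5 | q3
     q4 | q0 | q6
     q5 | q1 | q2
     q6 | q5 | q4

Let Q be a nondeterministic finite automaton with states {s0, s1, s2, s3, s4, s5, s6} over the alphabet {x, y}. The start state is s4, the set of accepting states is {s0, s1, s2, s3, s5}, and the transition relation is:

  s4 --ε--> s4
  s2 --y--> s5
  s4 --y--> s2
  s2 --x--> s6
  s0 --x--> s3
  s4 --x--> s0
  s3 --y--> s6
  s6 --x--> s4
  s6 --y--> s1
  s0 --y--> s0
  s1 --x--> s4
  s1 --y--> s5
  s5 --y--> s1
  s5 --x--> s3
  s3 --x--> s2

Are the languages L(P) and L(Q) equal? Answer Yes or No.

Yes

Exploring the product automaton P × Q from the start pair (q0, s4), following both machines on each input symbol, reaches 7 state pairs: (q0, s4), (q3, s0), (q1, s2), (q5, s3), (q2, s6), (q6, s5), (q4, s1).
P accepts in {q1, q3, q4, q5, q6} and Q accepts in {s0, s1, s2, s3, s5}. In every reachable pair the two components are either both accepting — (q3, s0), (q1, s2), (q5, s3), (q6, s5), (q4, s1) — or both non-accepting, so no string is accepted by exactly one of the machines: L(P) \ L(Q) and L(Q) \ L(P) are both empty.
Hence every string is accepted by P iff it is accepted by Q, and the two languages coincide.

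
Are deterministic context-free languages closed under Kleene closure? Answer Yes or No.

L = {c aⁿbⁿ : n≥0} ∪ {cc aⁿb²ⁿ : n≥0} is a DCFL (the number of leading c's fixes which ratio the DPDA checks), but L* is not. Every word of L starts with c, so in a factorisation of the string cc aⁱbʲ (i≥1) into words of L each factor begins at one of the two c's: either the whole string is a single word of L (forcing j = 2i), or it splits as c · (c aⁱbʲ) with c ∈ L (take n = 0) and c aⁱbʲ ∈ L (forcing j = i). Thus L* ∩ cca⁺b* = {cc aⁿbⁿ : n≥1} ∪ {cc aⁿb²ⁿ : n≥1}. A DPDA for L* would give one for this intersection with a regular set, and, started from its configuration after reading cc, one for {aⁿbⁿ : n≥1} ∪ {aⁿb²ⁿ : n≥1}, which no deterministic PDA accepts (a DPDA for it would have a single run on aⁿb²ⁿ, accepting after the prefix aⁿbⁿ and accepting again after n more b's; an ordinary PDA that simulates it on a's and b's and, at any moment when it is accepting, may switch to reading only a fresh letter d while feeding each d to the simulation as a b, would accept aⁱbʲdᵏ (k≥1) exactly when both aⁱbʲ and aⁱbʲ⁺ᵏ are in the language, i.e. its language intersected with the regular set a*b*d⁺ would be exactly {aⁿbⁿdⁿ : n≥1} — impossible, since context-free languages are closed under intersection with regular sets and {aⁿbⁿdⁿ} is not context-free). So L* is not a DCFL.

No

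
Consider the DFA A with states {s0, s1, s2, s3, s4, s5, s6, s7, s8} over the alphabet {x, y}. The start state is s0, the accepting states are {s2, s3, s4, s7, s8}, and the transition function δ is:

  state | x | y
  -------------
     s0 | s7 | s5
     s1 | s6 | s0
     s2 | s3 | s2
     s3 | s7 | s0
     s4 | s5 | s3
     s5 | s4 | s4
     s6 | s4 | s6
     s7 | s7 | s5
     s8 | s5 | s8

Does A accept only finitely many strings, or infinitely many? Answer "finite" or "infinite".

infinite

State s0 is reachable from the start and can reach an accepting state, and it lies on the cycle s0 → s5 → s4 → s3 → s0.
Traversing that cycle any number of times yields accepted strings of unbounded length, so the language is infinite.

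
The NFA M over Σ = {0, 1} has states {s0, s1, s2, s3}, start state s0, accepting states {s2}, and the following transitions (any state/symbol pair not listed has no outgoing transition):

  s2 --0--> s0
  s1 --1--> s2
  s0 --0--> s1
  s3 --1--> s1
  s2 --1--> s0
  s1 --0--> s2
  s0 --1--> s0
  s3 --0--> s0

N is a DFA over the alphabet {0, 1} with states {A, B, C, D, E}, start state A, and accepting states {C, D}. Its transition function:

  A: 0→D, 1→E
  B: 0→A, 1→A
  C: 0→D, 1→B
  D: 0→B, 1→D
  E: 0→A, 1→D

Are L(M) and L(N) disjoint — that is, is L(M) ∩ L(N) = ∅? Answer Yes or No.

No

The string 01 is accepted by both M and N.
Hence L(M) ∩ L(N) ≠ ∅.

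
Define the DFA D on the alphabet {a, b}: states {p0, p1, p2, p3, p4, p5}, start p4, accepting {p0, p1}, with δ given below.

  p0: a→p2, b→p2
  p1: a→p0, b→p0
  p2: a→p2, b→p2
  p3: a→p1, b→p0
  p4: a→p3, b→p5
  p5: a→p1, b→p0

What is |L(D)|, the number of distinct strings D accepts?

The useful subgraph on states {p0, p1, p3, p4, p5} is acyclic, so L(D) is finite; the longest accepting path visits 4 useful states, giving maximum string length 3.
Counting accepting paths from p4 by length: 4 of length 2, 4 of length 3. Total 8.

8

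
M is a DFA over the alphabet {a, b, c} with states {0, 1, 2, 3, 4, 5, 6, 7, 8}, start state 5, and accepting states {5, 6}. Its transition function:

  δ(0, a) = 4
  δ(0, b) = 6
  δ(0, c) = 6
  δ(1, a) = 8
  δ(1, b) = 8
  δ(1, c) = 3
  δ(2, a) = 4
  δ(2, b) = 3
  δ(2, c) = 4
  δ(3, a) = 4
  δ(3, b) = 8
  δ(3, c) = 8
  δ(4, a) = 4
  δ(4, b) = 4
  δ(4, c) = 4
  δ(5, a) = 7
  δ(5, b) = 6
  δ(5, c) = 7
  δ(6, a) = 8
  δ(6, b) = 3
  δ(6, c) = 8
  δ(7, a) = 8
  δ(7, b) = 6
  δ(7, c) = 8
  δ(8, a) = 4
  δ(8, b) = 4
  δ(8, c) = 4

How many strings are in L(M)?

4

The useful subgraph on states {5, 6, 7} is acyclic, so L(M) is finite; the longest accepting path visits 3 useful states, giving maximum string length 2.
Counting accepting paths from 5 by length: 1 of length 0, 1 of length 1, 2 of length 2. Total 4.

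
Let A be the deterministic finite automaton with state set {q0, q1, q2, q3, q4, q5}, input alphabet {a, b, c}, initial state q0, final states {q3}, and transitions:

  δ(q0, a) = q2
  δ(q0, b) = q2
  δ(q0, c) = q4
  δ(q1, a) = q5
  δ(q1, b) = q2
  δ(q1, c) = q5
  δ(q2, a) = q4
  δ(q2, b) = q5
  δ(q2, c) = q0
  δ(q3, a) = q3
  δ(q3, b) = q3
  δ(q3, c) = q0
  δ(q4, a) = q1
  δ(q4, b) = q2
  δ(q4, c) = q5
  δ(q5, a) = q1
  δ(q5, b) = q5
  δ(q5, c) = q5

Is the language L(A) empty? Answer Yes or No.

The states reachable from the start state are {q0, q1, q2, q4, q5}.
None of the accepting states {q3} is reachable, so no string is accepted and L(A) = ∅.

Yes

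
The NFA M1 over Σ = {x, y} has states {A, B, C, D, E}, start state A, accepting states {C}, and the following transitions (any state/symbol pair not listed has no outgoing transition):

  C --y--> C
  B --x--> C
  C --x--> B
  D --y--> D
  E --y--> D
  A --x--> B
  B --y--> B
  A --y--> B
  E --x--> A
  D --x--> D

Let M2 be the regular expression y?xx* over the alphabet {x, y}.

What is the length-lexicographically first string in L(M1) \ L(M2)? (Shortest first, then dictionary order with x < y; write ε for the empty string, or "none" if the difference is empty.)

xxy

The string xxy is accepted by M1 but not by M2.
No shorter string lies in the difference, and xxy is the lexicographically first length-3 string in L(M1) \ L(M2).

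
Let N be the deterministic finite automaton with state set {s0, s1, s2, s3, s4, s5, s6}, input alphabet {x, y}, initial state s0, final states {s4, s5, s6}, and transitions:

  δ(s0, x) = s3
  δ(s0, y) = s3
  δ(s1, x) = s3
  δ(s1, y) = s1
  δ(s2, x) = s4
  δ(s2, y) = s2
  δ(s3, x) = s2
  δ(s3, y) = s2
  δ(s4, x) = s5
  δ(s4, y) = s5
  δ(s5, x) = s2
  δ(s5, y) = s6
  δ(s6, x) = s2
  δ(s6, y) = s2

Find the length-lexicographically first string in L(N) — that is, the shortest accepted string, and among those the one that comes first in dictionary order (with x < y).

A breadth-first search from s0 reaches an accepting state first via the path s0 → s3 → s2 → s4 on input xxx.
No string of length < 3 is accepted (BFS exhausts all shorter strings without reaching an accepting state), and xxx is the lexicographically least accepting string of length 3.

xxx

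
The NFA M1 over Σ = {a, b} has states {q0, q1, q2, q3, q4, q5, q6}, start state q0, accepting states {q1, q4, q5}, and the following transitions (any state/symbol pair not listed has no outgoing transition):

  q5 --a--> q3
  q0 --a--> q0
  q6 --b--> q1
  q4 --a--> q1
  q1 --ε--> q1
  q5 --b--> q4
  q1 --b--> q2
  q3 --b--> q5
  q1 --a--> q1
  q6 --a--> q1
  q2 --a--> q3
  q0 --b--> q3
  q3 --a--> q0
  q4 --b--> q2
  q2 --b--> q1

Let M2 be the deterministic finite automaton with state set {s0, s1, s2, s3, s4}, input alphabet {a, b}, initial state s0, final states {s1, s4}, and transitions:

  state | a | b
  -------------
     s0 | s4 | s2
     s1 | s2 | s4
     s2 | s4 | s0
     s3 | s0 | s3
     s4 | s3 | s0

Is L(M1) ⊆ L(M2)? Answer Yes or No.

The string bb is in L(M1) but not in L(M2).
So L(M1) ⊄ L(M2).

No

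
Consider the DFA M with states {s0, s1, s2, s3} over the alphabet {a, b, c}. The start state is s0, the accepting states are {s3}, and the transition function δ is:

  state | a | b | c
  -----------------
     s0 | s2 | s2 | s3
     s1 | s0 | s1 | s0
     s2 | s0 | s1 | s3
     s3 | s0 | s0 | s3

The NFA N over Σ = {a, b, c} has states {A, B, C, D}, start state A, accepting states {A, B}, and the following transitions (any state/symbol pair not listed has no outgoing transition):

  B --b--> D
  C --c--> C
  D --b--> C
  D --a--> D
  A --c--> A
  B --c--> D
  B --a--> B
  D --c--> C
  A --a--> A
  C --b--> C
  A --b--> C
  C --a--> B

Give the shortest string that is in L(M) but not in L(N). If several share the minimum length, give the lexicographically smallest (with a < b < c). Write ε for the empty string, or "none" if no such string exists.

bc

The string bc is accepted by M but not by N.
No shorter string lies in the difference, and bc is the lexicographically first length-2 string in L(M) \ L(N).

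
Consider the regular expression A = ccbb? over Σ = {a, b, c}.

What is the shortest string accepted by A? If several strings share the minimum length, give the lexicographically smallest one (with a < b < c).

By inspection of the expression, no string of length less than 3 matches, and ccb is the lexicographically first match of length 3.

ccb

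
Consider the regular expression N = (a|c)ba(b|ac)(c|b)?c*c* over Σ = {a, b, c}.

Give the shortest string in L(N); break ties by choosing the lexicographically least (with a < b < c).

By inspection of the expression, no string of length less than 4 matches, and abab is the lexicographically first match of length 4.

abab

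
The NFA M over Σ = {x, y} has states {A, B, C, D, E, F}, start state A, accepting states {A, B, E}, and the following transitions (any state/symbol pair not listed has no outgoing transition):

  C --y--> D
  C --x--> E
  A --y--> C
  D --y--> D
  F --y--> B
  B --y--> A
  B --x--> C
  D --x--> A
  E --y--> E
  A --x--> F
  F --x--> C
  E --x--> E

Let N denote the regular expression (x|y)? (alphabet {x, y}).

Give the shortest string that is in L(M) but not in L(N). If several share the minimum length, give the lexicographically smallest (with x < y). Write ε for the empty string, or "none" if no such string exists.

The string xy is accepted by M but not by N.
No shorter string lies in the difference, and xy is the lexicographically first length-2 string in L(M) \ L(N).

xy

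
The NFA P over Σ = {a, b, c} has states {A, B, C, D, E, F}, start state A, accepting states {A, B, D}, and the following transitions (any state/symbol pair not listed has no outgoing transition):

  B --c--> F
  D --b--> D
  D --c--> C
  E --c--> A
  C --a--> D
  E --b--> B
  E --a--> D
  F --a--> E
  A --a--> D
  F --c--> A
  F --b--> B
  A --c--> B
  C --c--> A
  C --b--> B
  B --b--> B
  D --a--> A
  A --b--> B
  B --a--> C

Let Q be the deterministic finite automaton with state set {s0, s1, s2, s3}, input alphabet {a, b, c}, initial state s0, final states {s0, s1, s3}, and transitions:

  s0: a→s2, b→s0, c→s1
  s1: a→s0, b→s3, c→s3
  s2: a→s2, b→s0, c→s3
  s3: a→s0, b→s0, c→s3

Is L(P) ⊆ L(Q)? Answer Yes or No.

The string a is in L(P) but not in L(Q).
So L(P) ⊄ L(Q).

No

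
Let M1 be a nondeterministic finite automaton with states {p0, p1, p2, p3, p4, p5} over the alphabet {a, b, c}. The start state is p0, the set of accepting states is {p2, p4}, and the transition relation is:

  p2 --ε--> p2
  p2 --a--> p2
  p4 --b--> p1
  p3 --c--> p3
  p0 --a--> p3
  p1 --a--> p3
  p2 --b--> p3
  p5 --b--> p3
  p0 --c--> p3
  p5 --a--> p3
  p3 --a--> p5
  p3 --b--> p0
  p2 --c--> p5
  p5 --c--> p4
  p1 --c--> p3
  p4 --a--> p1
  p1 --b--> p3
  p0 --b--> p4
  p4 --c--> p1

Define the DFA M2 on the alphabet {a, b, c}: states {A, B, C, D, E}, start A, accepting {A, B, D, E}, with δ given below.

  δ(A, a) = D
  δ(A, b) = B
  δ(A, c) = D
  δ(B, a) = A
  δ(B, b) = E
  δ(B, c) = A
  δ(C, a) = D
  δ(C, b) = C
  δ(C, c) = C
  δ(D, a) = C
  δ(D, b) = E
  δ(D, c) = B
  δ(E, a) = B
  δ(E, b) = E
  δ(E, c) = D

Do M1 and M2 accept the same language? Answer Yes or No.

No

The string aac is accepted by M1 but rejected by M2.
So L(M1) ≠ L(M2).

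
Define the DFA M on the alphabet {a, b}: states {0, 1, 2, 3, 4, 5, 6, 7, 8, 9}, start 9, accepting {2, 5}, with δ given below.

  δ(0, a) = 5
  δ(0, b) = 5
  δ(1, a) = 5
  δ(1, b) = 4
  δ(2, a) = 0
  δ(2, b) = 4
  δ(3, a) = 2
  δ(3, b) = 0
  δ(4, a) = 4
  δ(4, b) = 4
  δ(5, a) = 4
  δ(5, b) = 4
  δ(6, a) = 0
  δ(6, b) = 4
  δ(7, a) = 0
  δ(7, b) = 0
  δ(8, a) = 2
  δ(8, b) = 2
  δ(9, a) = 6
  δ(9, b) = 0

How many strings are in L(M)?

The useful subgraph on states {0, 5, 6, 9} is acyclic, so L(M) is finite; the longest accepting path visits 4 useful states, giving maximum string length 3.
Counting accepting paths from 9 by length: 2 of length 2, 2 of length 3. Total 4.

4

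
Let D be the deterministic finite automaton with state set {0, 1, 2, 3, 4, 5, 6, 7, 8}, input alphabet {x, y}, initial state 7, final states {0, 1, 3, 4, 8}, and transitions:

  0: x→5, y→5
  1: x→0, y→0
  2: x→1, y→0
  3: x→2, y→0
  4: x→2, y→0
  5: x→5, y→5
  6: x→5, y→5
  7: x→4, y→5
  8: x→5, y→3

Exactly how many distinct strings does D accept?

6

The useful subgraph on states {0, 1, 2, 4, 7} is acyclic, so L(D) is finite; the longest accepting path visits 5 useful states, giving maximum string length 4.
Counting accepting paths from 7 by length: 1 of length 1, 1 of length 2, 2 of length 3, 2 of length 4. Total 6.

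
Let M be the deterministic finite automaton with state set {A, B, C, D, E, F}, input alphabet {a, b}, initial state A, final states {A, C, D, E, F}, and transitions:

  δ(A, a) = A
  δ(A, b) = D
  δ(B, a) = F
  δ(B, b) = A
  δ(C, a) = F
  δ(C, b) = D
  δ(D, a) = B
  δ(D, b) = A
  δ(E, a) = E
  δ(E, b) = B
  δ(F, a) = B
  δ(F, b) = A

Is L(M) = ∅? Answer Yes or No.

No

The empty string ε is accepted: the run A ends in the accepting state A.
Since at least one string is accepted, L(M) is not empty.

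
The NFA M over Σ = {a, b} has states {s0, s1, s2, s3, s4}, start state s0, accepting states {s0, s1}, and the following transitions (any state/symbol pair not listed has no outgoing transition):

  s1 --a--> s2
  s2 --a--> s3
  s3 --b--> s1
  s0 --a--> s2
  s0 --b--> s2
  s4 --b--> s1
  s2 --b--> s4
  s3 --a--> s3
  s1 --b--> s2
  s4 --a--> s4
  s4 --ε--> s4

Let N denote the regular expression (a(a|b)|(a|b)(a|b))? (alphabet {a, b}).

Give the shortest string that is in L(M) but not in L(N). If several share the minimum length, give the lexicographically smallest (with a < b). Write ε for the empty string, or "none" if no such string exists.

The string aab is accepted by M but not by N.
No shorter string lies in the difference, and aab is the lexicographically first length-3 string in L(M) \ L(N).

aab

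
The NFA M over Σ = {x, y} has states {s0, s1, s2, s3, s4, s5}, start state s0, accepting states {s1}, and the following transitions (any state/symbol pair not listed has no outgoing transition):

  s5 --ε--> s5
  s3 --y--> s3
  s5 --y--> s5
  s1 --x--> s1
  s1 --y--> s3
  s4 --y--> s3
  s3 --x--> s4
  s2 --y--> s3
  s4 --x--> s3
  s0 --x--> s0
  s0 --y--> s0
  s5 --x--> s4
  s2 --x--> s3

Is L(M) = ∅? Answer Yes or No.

Yes

The states reachable from the start state are {s0}.
None of the accepting states {s1} is reachable, so no string is accepted and L(M) = ∅.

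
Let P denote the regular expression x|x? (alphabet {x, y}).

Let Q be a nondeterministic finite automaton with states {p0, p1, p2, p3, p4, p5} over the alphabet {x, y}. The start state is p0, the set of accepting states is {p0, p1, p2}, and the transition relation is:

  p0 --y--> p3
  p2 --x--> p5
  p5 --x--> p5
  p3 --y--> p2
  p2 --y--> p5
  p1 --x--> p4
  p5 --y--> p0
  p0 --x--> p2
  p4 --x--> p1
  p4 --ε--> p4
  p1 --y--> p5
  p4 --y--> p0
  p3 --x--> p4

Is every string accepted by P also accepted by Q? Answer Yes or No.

Converting the expression P to a DFA (subset construction, then merging equivalent states) gives the minimal DFA with states {r0, r1, r2}, start state r0, accepting states {r0, r1} and transitions r0: x→r1, y→r2; r1: x→r2, y→r2; r2: x→r2, y→r2.
Exploring the product automaton P × Q from the start pair (r0, p0), following both machines on each input symbol, reaches 8 state pairs: (r0, p0), (r1, p2), (r2, p3), (r2, p5), (r2, p4), (r2, p2), (r2, p0), (r2, p1).
P accepts in {r0, r1} and Q accepts in {p0, p1, p2}. The reachable pairs whose P-component is accepting are (r0, p0), (r1, p2); in each of them the Q-component is accepting too, so the product for L(P) \ L(Q) (P-component accepting, Q-component rejecting) has no reachable accepting pair and the difference is empty.
Hence every string in L(P) is also in L(Q).

Yes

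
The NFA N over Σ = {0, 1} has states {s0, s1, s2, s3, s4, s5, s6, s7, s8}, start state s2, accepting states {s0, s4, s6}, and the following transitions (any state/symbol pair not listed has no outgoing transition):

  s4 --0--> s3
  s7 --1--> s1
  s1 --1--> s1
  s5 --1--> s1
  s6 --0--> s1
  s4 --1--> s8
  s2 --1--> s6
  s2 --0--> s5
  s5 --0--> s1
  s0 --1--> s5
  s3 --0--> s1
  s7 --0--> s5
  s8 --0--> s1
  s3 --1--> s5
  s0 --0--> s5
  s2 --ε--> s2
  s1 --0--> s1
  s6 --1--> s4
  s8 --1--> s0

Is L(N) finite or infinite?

The useful states (reachable from s2 and able to reach an accepting state) are {s0, s2, s4, s6, s8}.
Restricted to these states the transition graph has no cycle, so every accepting path has bounded length and L is finite.

finite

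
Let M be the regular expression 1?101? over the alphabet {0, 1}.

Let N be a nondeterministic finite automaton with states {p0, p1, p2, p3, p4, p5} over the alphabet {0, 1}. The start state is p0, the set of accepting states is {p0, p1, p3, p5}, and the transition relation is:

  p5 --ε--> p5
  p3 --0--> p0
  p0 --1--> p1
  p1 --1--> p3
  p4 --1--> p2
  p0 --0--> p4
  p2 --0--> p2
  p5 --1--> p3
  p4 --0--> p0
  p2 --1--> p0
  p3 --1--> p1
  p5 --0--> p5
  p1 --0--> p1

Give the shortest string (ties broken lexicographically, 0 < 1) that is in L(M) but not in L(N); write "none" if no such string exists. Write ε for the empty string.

none

Converting the expression M to a DFA (subset construction, then merging equivalent states) gives the minimal DFA with states {m0, m1, m2, m3, m4, m5}, start state m0, accepting states {m3, m5} and transitions m0: 0→m1, 1→m2; m1: 0→m1, 1→m1; m2: 0→m3, 1→m4; m3: 0→m1, 1→m5; m4: 0→m3, 1→m1; m5: 0→m1, 1→m1.
Exploring the product automaton M × N from the start pair (m0, p0), following both machines on each input symbol, reaches 12 state pairs: (m0, p0), (m1, p4), (m2, p1), (m1, p0), (m1, p2), (m3, p1), (m4, p3), (m1, p1), (m5, p3), (m3, p0), (m1, p3), (m5, p1).
M accepts in {m3, m5} and N accepts in {p0, p1, p3, p5}. The reachable pairs whose M-component is accepting are (m3, p1), (m5, p3), (m3, p0), (m5, p1); in each of them the N-component is accepting too, so the product for L(M) \ L(N) (M-component accepting, N-component rejecting) has no reachable accepting pair and the difference is empty.
So every string accepted by M is also accepted by N: L(M) \ L(N) = ∅ and there is no such string.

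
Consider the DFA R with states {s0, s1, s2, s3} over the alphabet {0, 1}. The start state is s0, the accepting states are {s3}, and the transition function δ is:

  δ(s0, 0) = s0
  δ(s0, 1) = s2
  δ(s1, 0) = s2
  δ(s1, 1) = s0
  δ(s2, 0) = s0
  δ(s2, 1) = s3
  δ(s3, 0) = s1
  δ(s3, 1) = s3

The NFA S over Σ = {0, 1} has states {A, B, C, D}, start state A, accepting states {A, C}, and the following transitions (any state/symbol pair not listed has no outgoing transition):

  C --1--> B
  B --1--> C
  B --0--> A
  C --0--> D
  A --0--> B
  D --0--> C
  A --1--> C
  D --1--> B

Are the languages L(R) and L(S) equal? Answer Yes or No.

The string 11 is accepted by R but rejected by S.
So L(R) ≠ L(S).

No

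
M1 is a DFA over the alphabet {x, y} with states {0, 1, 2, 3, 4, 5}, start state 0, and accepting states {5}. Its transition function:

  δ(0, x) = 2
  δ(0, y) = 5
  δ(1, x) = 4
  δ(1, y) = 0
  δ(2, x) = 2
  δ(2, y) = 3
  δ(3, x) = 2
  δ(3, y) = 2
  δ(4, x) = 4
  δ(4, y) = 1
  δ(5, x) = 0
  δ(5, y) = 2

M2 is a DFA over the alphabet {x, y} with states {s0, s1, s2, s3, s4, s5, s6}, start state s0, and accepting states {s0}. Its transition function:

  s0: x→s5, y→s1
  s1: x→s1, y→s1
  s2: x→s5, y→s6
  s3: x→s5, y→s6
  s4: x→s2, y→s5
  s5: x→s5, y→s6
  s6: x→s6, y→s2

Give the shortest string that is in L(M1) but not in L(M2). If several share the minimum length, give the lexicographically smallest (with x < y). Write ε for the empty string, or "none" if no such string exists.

y

The string y is accepted by M1 but not by M2.
No shorter string lies in the difference, and y is the lexicographically first length-1 string in L(M1) \ L(M2).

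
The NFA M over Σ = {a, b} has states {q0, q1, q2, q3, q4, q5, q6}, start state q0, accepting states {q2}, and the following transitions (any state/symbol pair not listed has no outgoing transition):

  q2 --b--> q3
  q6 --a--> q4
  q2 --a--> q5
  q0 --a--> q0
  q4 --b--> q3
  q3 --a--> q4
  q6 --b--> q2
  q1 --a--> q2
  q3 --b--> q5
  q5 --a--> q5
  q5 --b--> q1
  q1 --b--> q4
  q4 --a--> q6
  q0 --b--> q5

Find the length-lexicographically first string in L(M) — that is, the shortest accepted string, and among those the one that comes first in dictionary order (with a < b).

bba

A breadth-first search from q0 reaches an accepting state first via the path q0 → q5 → q1 → q2 on input bba.
No string of length < 3 is accepted (BFS exhausts all shorter strings without reaching an accepting state), and bba is the lexicographically least accepting string of length 3.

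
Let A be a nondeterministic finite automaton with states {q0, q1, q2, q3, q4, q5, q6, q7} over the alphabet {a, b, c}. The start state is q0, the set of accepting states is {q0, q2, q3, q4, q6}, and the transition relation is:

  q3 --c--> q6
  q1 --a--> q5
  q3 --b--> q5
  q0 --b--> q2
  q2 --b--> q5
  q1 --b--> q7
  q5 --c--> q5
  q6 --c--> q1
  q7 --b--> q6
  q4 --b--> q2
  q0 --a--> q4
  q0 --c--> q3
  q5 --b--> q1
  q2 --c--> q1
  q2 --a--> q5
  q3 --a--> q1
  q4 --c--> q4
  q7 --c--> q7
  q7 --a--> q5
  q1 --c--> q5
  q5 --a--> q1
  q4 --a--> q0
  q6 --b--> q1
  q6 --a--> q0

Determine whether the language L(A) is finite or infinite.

infinite

State q1 is reachable from the start and can reach an accepting state, and it lies on the cycle q1 → q5 → q1.
Traversing that cycle any number of times yields accepted strings of unbounded length, so the language is infinite.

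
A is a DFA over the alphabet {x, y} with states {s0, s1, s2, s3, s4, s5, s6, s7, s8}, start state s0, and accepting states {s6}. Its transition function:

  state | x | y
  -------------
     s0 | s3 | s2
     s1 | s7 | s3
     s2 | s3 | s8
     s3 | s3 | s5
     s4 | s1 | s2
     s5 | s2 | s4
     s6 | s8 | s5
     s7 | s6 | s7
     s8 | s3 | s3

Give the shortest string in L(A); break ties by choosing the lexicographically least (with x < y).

A breadth-first search from s0 reaches an accepting state first via the path s0 → s3 → s5 → s4 → s1 → s7 → s6 on input xyyxxx.
No string of length < 6 is accepted (BFS exhausts all shorter strings without reaching an accepting state), and xyyxxx is the lexicographically least accepting string of length 6.

xyyxxx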